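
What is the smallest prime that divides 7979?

7979 is odd.
Digit sum 32, not divisible by 3.
Ends in 9: not divisible by 5.
7: 7979 = 7·1139 + 6
11: 7979 = 11·725 + 4
13: 7979 = 13·613 + 10
17: 7979 = 17·469 + 6
19: 7979 = 19·419 + 18
23: 7979 = 23·346 + 21
29: 7979 = 29·275 + 4
31: 7979 = 31·257 + 12
37: 7979 = 37·215 + 24
41: 7979 = 41·194 + 25
43: 7979 = 43·185 + 24
47: 7979 = 47·169 + 36
53: 7979 = 53·150 + 29
59: 7979 = 59·135 + 14
61: 7979 = 61·130 + 49
67: 7979 = 67·119 + 6
71: 7979 = 71·112 + 27
73: 7979 = 73·109 + 22
79: 7979 = 79·101

79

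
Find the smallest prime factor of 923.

13

923 is odd.
Digit sum 14, not divisible by 3.
Ends in 3: not divisible by 5.
7: 923 = 7·131 + 6
11: 923 = 11·83 + 10
13: 923 = 13·71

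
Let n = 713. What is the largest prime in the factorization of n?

31

713 = 23 · 31
31 is prime.
So 713 = 23 · 31; the largest prime factor is 31.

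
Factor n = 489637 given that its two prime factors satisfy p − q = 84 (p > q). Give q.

Since p = q + 84, we have 489637 = q(q + 84), so q² + 84q − 489637 = 0.
Discriminant: 84² + 4·489637 = 7056 + 1958548 = 1965604; √1965604 = 1402.
q = (−84 + 1402)/2 = 659, and p = q + 84 = 743.
Check: 659 · 743 = 489637.

659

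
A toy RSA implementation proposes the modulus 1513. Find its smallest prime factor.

17

1513 is odd.
Digit sum 10, not divisible by 3.
Ends in 3: not divisible by 5.
7: 1513 = 7·216 + 1
11: 1513 = 11·137 + 6
13: 1513 = 13·116 + 5
17: 1513 = 17·89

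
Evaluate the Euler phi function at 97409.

87696

Factor: 97409 = 13 · 59 · 127.
φ(97409) = (13−1) · (59−1) · (127−1) = 12 · 58 · 126 = 87696.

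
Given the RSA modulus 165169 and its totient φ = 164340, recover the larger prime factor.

φ(n) = (p−1)(q−1) = n − (p+q) + 1, so p + q = 165169 − 164340 + 1 = 830.
p and q are the roots of t² − 830t + 165169 = 0.
Discriminant: 830² − 4·165169 = 688900 − 660676 = 28224; √28224 = 168.
q = (830 − 168)/2 = 331, p = (830 + 168)/2 = 499.
Check: 331 · 499 = 165169.

499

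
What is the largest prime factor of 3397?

3397 = 43 · 79
79 is prime.
So 3397 = 43 · 79; the largest prime factor is 79.

79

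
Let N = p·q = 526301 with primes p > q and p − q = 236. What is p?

853

Since p = q + 236, we have 526301 = q(q + 236), so q² + 236q − 526301 = 0.
Discriminant: 236² + 4·526301 = 55696 + 2105204 = 2160900; √2160900 = 1470.
q = (−236 + 1470)/2 = 617, and p = q + 236 = 853.
Check: 617 · 853 = 526301.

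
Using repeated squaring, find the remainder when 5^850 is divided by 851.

818

5^1 ≡ 5 (mod 851)
5^2 ≡ 5^2 = 25 ≡ 25 (mod 851)
5^4 ≡ 25^2 = 625 ≡ 625 (mod 851)
5^8 ≡ 625^2 = 390625 ≡ 16 (mod 851)
5^16 ≡ 16^2 = 256 ≡ 256 (mod 851)
5^32 ≡ 256^2 = 65536 ≡ 9 (mod 851)
5^64 ≡ 9^2 = 81 ≡ 81 (mod 851)
5^128 ≡ 81^2 = 6561 ≡ 604 (mod 851)
5^256 ≡ 604^2 = 364816 ≡ 588 (mod 851)
5^512 ≡ 588^2 = 345744 ≡ 238 (mod 851)
850 = 512 + 256 + 64 + 16 + 2 in binary powers of 2.
So 5^850 ≡ 238 · 588 · 81 · 256 · 25 ≡ 818 (mod 851).
Since 818 ≠ 1, base 5 is a Fermat witness: 851 is composite.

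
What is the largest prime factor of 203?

29

203 = 7 · 29
29 is prime.
So 203 = 7 · 29; the largest prime factor is 29.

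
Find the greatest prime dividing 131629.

131629 = 23 · 5723
5723 = 59 · 97
97 is prime.
So 131629 = 23 · 59 · 97; the largest prime factor is 97.

97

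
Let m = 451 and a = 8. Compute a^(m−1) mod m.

122

8^1 ≡ 8 (mod 451)
8^2 ≡ 8^2 = 64 ≡ 64 (mod 451)
8^4 ≡ 64^2 = 4096 ≡ 37 (mod 451)
8^8 ≡ 37^2 = 1369 ≡ 16 (mod 451)
8^16 ≡ 16^2 = 256 ≡ 256 (mod 451)
8^32 ≡ 256^2 = 65536 ≡ 141 (mod 451)
8^64 ≡ 141^2 = 19881 ≡ 37 (mod 451)
8^128 ≡ 37^2 = 1369 ≡ 16 (mod 451)
8^256 ≡ 16^2 = 256 ≡ 256 (mod 451)
450 = 256 + 128 + 64 + 2 in binary powers of 2.
So 8^450 ≡ 256 · 16 · 37 · 64 ≡ 122 (mod 451).
Since 122 ≠ 1, base 8 is a Fermat witness: 451 is composite.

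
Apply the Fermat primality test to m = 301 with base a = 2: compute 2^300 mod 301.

2^1 ≡ 2 (mod 301)
2^2 ≡ 2^2 = 4 ≡ 4 (mod 301)
2^4 ≡ 4^2 = 16 ≡ 16 (mod 301)
2^8 ≡ 16^2 = 256 ≡ 256 (mod 301)
2^16 ≡ 256^2 = 65536 ≡ 219 (mod 301)
2^32 ≡ 219^2 = 47961 ≡ 102 (mod 301)
2^64 ≡ 102^2 = 10404 ≡ 170 (mod 301)
2^128 ≡ 170^2 = 28900 ≡ 4 (mod 301)
2^256 ≡ 4^2 = 16 ≡ 16 (mod 301)
300 = 256 + 32 + 8 + 4 in binary powers of 2.
So 2^300 ≡ 16 · 102 · 256 · 16 ≡ 64 (mod 301).
Since 64 ≠ 1, base 2 is a Fermat witness: 301 is composite.

64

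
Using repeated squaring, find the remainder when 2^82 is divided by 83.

1

2^1 ≡ 2 (mod 83)
2^2 ≡ 2^2 = 4 ≡ 4 (mod 83)
2^4 ≡ 4^2 = 16 ≡ 16 (mod 83)
2^8 ≡ 16^2 = 256 ≡ 7 (mod 83)
2^16 ≡ 7^2 = 49 ≡ 49 (mod 83)
2^32 ≡ 49^2 = 2401 ≡ 77 (mod 83)
2^64 ≡ 77^2 = 5929 ≡ 36 (mod 83)
82 = 64 + 16 + 2 in binary powers of 2.
So 2^82 ≡ 36 · 49 · 4 ≡ 1 (mod 83).
Since the result is 1, base 2 gives no evidence that 83 is composite.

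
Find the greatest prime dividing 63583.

63583 = 13 · 4891
4891 = 67 · 73
73 is prime.
So 63583 = 13 · 67 · 73; the largest prime factor is 73.

73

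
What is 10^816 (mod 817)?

10^1 ≡ 10 (mod 817)
10^2 ≡ 10^2 = 100 ≡ 100 (mod 817)
10^4 ≡ 100^2 = 10000 ≡ 196 (mod 817)
10^8 ≡ 196^2 = 38416 ≡ 17 (mod 817)
10^16 ≡ 17^2 = 289 ≡ 289 (mod 817)
10^32 ≡ 289^2 = 83521 ≡ 187 (mod 817)
10^64 ≡ 187^2 = 34969 ≡ 655 (mod 817)
10^128 ≡ 655^2 = 429025 ≡ 100 (mod 817)
10^256 ≡ 100^2 = 10000 ≡ 196 (mod 817)
10^512 ≡ 196^2 = 38416 ≡ 17 (mod 817)
816 = 512 + 256 + 32 + 16 in binary powers of 2.
So 10^816 ≡ 17 · 196 · 187 · 289 ≡ 391 (mod 817).
Since 391 ≠ 1, base 10 is a Fermat witness: 817 is composite.

391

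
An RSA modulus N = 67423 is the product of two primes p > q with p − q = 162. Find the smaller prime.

191

Since p = q + 162, we have 67423 = q(q + 162), so q² + 162q − 67423 = 0.
Discriminant: 162² + 4·67423 = 26244 + 269692 = 295936; √295936 = 544.
q = (−162 + 544)/2 = 191, and p = q + 162 = 353.
Check: 191 · 353 = 67423.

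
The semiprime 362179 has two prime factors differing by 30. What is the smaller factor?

587

Since p = q + 30, we have 362179 = q(q + 30), so q² + 30q − 362179 = 0.
Discriminant: 30² + 4·362179 = 900 + 1448716 = 1449616; √1449616 = 1204.
q = (−30 + 1204)/2 = 587, and p = q + 30 = 617.
Check: 587 · 617 = 362179.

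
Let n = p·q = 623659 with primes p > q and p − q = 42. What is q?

Since p = q + 42, we have 623659 = q(q + 42), so q² + 42q − 623659 = 0.
Discriminant: 42² + 4·623659 = 1764 + 2494636 = 2496400; √2496400 = 1580.
q = (−42 + 1580)/2 = 769, and p = q + 42 = 811.
Check: 769 · 811 = 623659.

769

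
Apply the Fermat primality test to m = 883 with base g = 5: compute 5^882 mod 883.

1

5^1 ≡ 5 (mod 883)
5^2 ≡ 5^2 = 25 ≡ 25 (mod 883)
5^4 ≡ 25^2 = 625 ≡ 625 (mod 883)
5^8 ≡ 625^2 = 390625 ≡ 339 (mod 883)
5^16 ≡ 339^2 = 114921 ≡ 131 (mod 883)
5^32 ≡ 131^2 = 17161 ≡ 384 (mod 883)
5^64 ≡ 384^2 = 147456 ≡ 878 (mod 883)
5^128 ≡ 878^2 = 770884 ≡ 25 (mod 883)
5^256 ≡ 25^2 = 625 ≡ 625 (mod 883)
5^512 ≡ 625^2 = 390625 ≡ 339 (mod 883)
882 = 512 + 256 + 64 + 32 + 16 + 2 in binary powers of 2.
So 5^882 ≡ 339 · 625 · 878 · 384 · 131 · 25 ≡ 1 (mod 883).
Since the result is 1, base 5 gives no evidence that 883 is composite.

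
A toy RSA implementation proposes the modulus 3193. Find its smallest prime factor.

3193 is odd.
Digit sum 16, not divisible by 3.
Ends in 3: not divisible by 5.
7: 3193 = 7·456 + 1
11: 3193 = 11·290 + 3
13: 3193 = 13·245 + 8
17: 3193 = 17·187 + 14
19: 3193 = 19·168 + 1
23: 3193 = 23·138 + 19
29: 3193 = 29·110 + 3
31: 3193 = 31·103

31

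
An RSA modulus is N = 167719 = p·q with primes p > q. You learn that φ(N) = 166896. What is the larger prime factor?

457

φ(n) = (p−1)(q−1) = n − (p+q) + 1, so p + q = 167719 − 166896 + 1 = 824.
p and q are the roots of t² − 824t + 167719 = 0.
Discriminant: 824² − 4·167719 = 678976 − 670876 = 8100; √8100 = 90.
q = (824 − 90)/2 = 367, p = (824 + 90)/2 = 457.
Check: 367 · 457 = 167719.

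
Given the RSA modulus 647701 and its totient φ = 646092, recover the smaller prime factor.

φ(n) = (p−1)(q−1) = n − (p+q) + 1, so p + q = 647701 − 646092 + 1 = 1610.
p and q are the roots of t² − 1610t + 647701 = 0.
Discriminant: 1610² − 4·647701 = 2592100 − 2590804 = 1296; √1296 = 36.
q = (1610 − 36)/2 = 787, p = (1610 + 36)/2 = 823.
Check: 787 · 823 = 647701.

787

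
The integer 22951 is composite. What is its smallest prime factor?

22951 is odd.
Digit sum 19, not divisible by 3.
Ends in 1: not divisible by 5.
7: 22951 = 7·3278 + 5
11: 22951 = 11·2086 + 5
13: 22951 = 13·1765 + 6
17: 22951 = 17·1350 + 1
19: 22951 = 19·1207 + 18
23: 22951 = 23·997 + 20
29: 22951 = 29·791 + 12
31: 22951 = 31·740 + 11
37: 22951 = 37·620 + 11
41: 22951 = 41·559 + 32
43: 22951 = 43·533 + 32
47: 22951 = 47·488 + 15
53: 22951 = 53·433 + 2
59: 22951 = 59·389

59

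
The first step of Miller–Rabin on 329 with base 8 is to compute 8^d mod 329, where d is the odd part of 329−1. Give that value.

162

329 − 1 = 328 = 2^3 · 41, so d = 41.
8^1 ≡ 8 (mod 329)
8^2 ≡ 8^2 = 64 ≡ 64 (mod 329)
8^4 ≡ 64^2 = 4096 ≡ 148 (mod 329)
8^8 ≡ 148^2 = 21904 ≡ 190 (mod 329)
8^16 ≡ 190^2 = 36100 ≡ 239 (mod 329)
8^32 ≡ 239^2 = 57121 ≡ 204 (mod 329)
41 = 32 + 8 + 1 in binary powers of 2.
So 8^41 ≡ 204 · 190 · 8 ≡ 162 (mod 329).
Squaring chain: 162 → 253 → 183; never reaches −1, so base 8 is a Miller–Rabin witness that 329 is composite.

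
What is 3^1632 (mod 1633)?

288

3^1 ≡ 3 (mod 1633)
3^2 ≡ 3^2 = 9 ≡ 9 (mod 1633)
3^4 ≡ 9^2 = 81 ≡ 81 (mod 1633)
3^8 ≡ 81^2 = 6561 ≡ 29 (mod 1633)
3^16 ≡ 29^2 = 841 ≡ 841 (mod 1633)
3^32 ≡ 841^2 = 707281 ≡ 192 (mod 1633)
3^64 ≡ 192^2 = 36864 ≡ 938 (mod 1633)
3^128 ≡ 938^2 = 879844 ≡ 1290 (mod 1633)
3^256 ≡ 1290^2 = 1664100 ≡ 73 (mod 1633)
3^512 ≡ 73^2 = 5329 ≡ 430 (mod 1633)
3^1024 ≡ 430^2 = 184900 ≡ 371 (mod 1633)
1632 = 1024 + 512 + 64 + 32 in binary powers of 2.
So 3^1632 ≡ 371 · 430 · 938 · 192 ≡ 288 (mod 1633).
Since 288 ≠ 1, base 3 is a Fermat witness: 1633 is composite.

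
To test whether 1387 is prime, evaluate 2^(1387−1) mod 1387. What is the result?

2^1 ≡ 2 (mod 1387)
2^2 ≡ 2^2 = 4 ≡ 4 (mod 1387)
2^4 ≡ 4^2 = 16 ≡ 16 (mod 1387)
2^8 ≡ 16^2 = 256 ≡ 256 (mod 1387)
2^16 ≡ 256^2 = 65536 ≡ 347 (mod 1387)
2^32 ≡ 347^2 = 120409 ≡ 1127 (mod 1387)
2^64 ≡ 1127^2 = 1270129 ≡ 1024 (mod 1387)
2^128 ≡ 1024^2 = 1048576 ≡ 4 (mod 1387)
2^256 ≡ 4^2 = 16 ≡ 16 (mod 1387)
2^512 ≡ 16^2 = 256 ≡ 256 (mod 1387)
2^1024 ≡ 256^2 = 65536 ≡ 347 (mod 1387)
1386 = 1024 + 256 + 64 + 32 + 8 + 2 in binary powers of 2.
So 2^1386 ≡ 347 · 16 · 1024 · 1127 · 256 · 4 ≡ 1 (mod 1387).
Since the result is 1, base 2 gives no evidence that 1387 is composite.

1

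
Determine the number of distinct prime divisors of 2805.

2805 = 3 · 935
935 = 5 · 187
187 = 11 · 17
2805 = 3 · 5 · 11 · 17, which has 4 distinct prime factors.

4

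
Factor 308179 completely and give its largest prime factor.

83

308179 = 47 · 6557
6557 = 79 · 83
83 is prime.
So 308179 = 47 · 79 · 83; the largest prime factor is 83.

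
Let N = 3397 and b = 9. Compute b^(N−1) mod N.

9^1 ≡ 9 (mod 3397)
9^2 ≡ 9^2 = 81 ≡ 81 (mod 3397)
9^4 ≡ 81^2 = 6561 ≡ 3164 (mod 3397)
9^8 ≡ 3164^2 = 10010896 ≡ 3334 (mod 3397)
9^16 ≡ 3334^2 = 11115556 ≡ 572 (mod 3397)
9^32 ≡ 572^2 = 327184 ≡ 1072 (mod 3397)
9^64 ≡ 1072^2 = 1149184 ≡ 998 (mod 3397)
9^128 ≡ 998^2 = 996004 ≡ 683 (mod 3397)
9^256 ≡ 683^2 = 466489 ≡ 1100 (mod 3397)
9^512 ≡ 1100^2 = 1210000 ≡ 668 (mod 3397)
9^1024 ≡ 668^2 = 446224 ≡ 1217 (mod 3397)
9^2048 ≡ 1217^2 = 1481089 ≡ 3394 (mod 3397)
3396 = 2048 + 1024 + 256 + 64 + 4 in binary powers of 2.
So 9^3396 ≡ 3394 · 1217 · 1100 · 998 · 3164 ≡ 97 (mod 3397).
Since 97 ≠ 1, base 9 is a Fermat witness: 3397 is composite.

97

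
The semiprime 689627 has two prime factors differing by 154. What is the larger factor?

911

Since p = q + 154, we have 689627 = q(q + 154), so q² + 154q − 689627 = 0.
Discriminant: 154² + 4·689627 = 23716 + 2758508 = 2782224; √2782224 = 1668.
q = (−154 + 1668)/2 = 757, and p = q + 154 = 911.
Check: 757 · 911 = 689627.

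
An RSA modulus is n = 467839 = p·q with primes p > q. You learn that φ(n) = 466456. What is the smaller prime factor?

587

φ(n) = (p−1)(q−1) = n − (p+q) + 1, so p + q = 467839 − 466456 + 1 = 1384.
p and q are the roots of t² − 1384t + 467839 = 0.
Discriminant: 1384² − 4·467839 = 1915456 − 1871356 = 44100; √44100 = 210.
q = (1384 − 210)/2 = 587, p = (1384 + 210)/2 = 797.
Check: 587 · 797 = 467839.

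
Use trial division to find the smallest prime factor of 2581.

29

2581 is odd.
Digit sum 16, not divisible by 3.
Ends in 1: not divisible by 5.
7: 2581 = 7·368 + 5
11: 2581 = 11·234 + 7
13: 2581 = 13·198 + 7
17: 2581 = 17·151 + 14
19: 2581 = 19·135 + 16
23: 2581 = 23·112 + 5
29: 2581 = 29·89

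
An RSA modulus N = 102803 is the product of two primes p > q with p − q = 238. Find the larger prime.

Since p = q + 238, we have 102803 = q(q + 238), so q² + 238q − 102803 = 0.
Discriminant: 238² + 4·102803 = 56644 + 411212 = 467856; √467856 = 684.
q = (−238 + 684)/2 = 223, and p = q + 238 = 461.
Check: 223 · 461 = 102803.

461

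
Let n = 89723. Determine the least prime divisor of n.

89723 is odd.
Digit sum 29, not divisible by 3.
Ends in 3: not divisible by 5.
7: 89723 = 7·12817 + 4
11: 89723 = 11·8156 + 7
13: 89723 = 13·6901 + 10
17: 89723 = 17·5277 + 14
19: 89723 = 19·4722 + 5
23: 89723 = 23·3901

23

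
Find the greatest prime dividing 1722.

41

1722 = 2 · 861
861 = 3 · 287
287 = 7 · 41
41 is prime.
So 1722 = 2 · 3 · 7 · 41; the largest prime factor is 41.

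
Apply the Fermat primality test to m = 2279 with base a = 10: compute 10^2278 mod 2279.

152

10^1 ≡ 10 (mod 2279)
10^2 ≡ 10^2 = 100 ≡ 100 (mod 2279)
10^4 ≡ 100^2 = 10000 ≡ 884 (mod 2279)
10^8 ≡ 884^2 = 781456 ≡ 2038 (mod 2279)
10^16 ≡ 2038^2 = 4153444 ≡ 1106 (mod 2279)
10^32 ≡ 1106^2 = 1223236 ≡ 1692 (mod 2279)
10^64 ≡ 1692^2 = 2862864 ≡ 440 (mod 2279)
10^128 ≡ 440^2 = 193600 ≡ 2164 (mod 2279)
10^256 ≡ 2164^2 = 4682896 ≡ 1830 (mod 2279)
10^512 ≡ 1830^2 = 3348900 ≡ 1049 (mod 2279)
10^1024 ≡ 1049^2 = 1100401 ≡ 1923 (mod 2279)
10^2048 ≡ 1923^2 = 3697929 ≡ 1391 (mod 2279)
2278 = 2048 + 128 + 64 + 32 + 4 + 2 in binary powers of 2.
So 10^2278 ≡ 1391 · 2164 · 440 · 1692 · 884 · 100 ≡ 152 (mod 2279).
Since 152 ≠ 1, base 10 is a Fermat witness: 2279 is composite.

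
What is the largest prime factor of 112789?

61

112789 = 43 · 2623
2623 = 43 · 61
61 is prime.
So 112789 = 43^2 · 61; the largest prime factor is 61.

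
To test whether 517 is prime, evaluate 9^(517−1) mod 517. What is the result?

9^1 ≡ 9 (mod 517)
9^2 ≡ 9^2 = 81 ≡ 81 (mod 517)
9^4 ≡ 81^2 = 6561 ≡ 357 (mod 517)
9^8 ≡ 357^2 = 127449 ≡ 267 (mod 517)
9^16 ≡ 267^2 = 71289 ≡ 460 (mod 517)
9^32 ≡ 460^2 = 211600 ≡ 147 (mod 517)
9^64 ≡ 147^2 = 21609 ≡ 412 (mod 517)
9^128 ≡ 412^2 = 169744 ≡ 168 (mod 517)
9^256 ≡ 168^2 = 28224 ≡ 306 (mod 517)
9^512 ≡ 306^2 = 93636 ≡ 59 (mod 517)
516 = 512 + 4 in binary powers of 2.
So 9^516 ≡ 59 · 357 ≡ 383 (mod 517).
Since 383 ≠ 1, base 9 is a Fermat witness: 517 is composite.

383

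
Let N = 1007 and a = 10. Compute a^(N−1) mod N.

42

10^1 ≡ 10 (mod 1007)
10^2 ≡ 10^2 = 100 ≡ 100 (mod 1007)
10^4 ≡ 100^2 = 10000 ≡ 937 (mod 1007)
10^8 ≡ 937^2 = 877969 ≡ 872 (mod 1007)
10^16 ≡ 872^2 = 760384 ≡ 99 (mod 1007)
10^32 ≡ 99^2 = 9801 ≡ 738 (mod 1007)
10^64 ≡ 738^2 = 544644 ≡ 864 (mod 1007)
10^128 ≡ 864^2 = 746496 ≡ 309 (mod 1007)
10^256 ≡ 309^2 = 95481 ≡ 823 (mod 1007)
10^512 ≡ 823^2 = 677329 ≡ 625 (mod 1007)
1006 = 512 + 256 + 128 + 64 + 32 + 8 + 4 + 2 in binary powers of 2.
So 10^1006 ≡ 625 · 823 · 309 · 864 · 738 · 872 · 937 · 100 ≡ 42 (mod 1007).
Since 42 ≠ 1, base 10 is a Fermat witness: 1007 is composite.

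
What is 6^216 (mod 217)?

1

6^1 ≡ 6 (mod 217)
6^2 ≡ 6^2 = 36 ≡ 36 (mod 217)
6^4 ≡ 36^2 = 1296 ≡ 211 (mod 217)
6^8 ≡ 211^2 = 44521 ≡ 36 (mod 217)
6^16 ≡ 36^2 = 1296 ≡ 211 (mod 217)
6^32 ≡ 211^2 = 44521 ≡ 36 (mod 217)
6^64 ≡ 36^2 = 1296 ≡ 211 (mod 217)
6^128 ≡ 211^2 = 44521 ≡ 36 (mod 217)
216 = 128 + 64 + 16 + 8 in binary powers of 2.
So 6^216 ≡ 36 · 211 · 211 · 36 ≡ 1 (mod 217).
Since the result is 1, base 6 gives no evidence that 217 is composite.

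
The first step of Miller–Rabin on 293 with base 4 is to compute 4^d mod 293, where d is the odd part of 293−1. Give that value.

292

293 − 1 = 292 = 2^2 · 73, so d = 73.
4^1 ≡ 4 (mod 293)
4^2 ≡ 4^2 = 16 ≡ 16 (mod 293)
4^4 ≡ 16^2 = 256 ≡ 256 (mod 293)
4^8 ≡ 256^2 = 65536 ≡ 197 (mod 293)
4^16 ≡ 197^2 = 38809 ≡ 133 (mod 293)
4^32 ≡ 133^2 = 17689 ≡ 109 (mod 293)
4^64 ≡ 109^2 = 11881 ≡ 161 (mod 293)
73 = 64 + 8 + 1 in binary powers of 2.
So 4^73 ≡ 161 · 197 · 4 ≡ 292 (mod 293).
Since 4^d ≡ 292 (mod 293), base 4 does not prove 293 composite.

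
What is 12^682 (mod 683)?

12^1 ≡ 12 (mod 683)
12^2 ≡ 12^2 = 144 ≡ 144 (mod 683)
12^4 ≡ 144^2 = 20736 ≡ 246 (mod 683)
12^8 ≡ 246^2 = 60516 ≡ 412 (mod 683)
12^16 ≡ 412^2 = 169744 ≡ 360 (mod 683)
12^32 ≡ 360^2 = 129600 ≡ 513 (mod 683)
12^64 ≡ 513^2 = 263169 ≡ 214 (mod 683)
12^128 ≡ 214^2 = 45796 ≡ 35 (mod 683)
12^256 ≡ 35^2 = 1225 ≡ 542 (mod 683)
12^512 ≡ 542^2 = 293764 ≡ 74 (mod 683)
682 = 512 + 128 + 32 + 8 + 2 in binary powers of 2.
So 12^682 ≡ 74 · 35 · 513 · 412 · 144 ≡ 1 (mod 683).
Since the result is 1, base 12 gives no evidence that 683 is composite.

1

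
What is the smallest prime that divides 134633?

31

134633 is odd.
Digit sum 20, not divisible by 3.
Ends in 3: not divisible by 5.
7: 134633 = 7·19233 + 2
11: 134633 = 11·12239 + 4
13: 134633 = 13·10356 + 5
17: 134633 = 17·7919 + 10
19: 134633 = 19·7085 + 18
23: 134633 = 23·5853 + 14
29: 134633 = 29·4642 + 15
31: 134633 = 31·4343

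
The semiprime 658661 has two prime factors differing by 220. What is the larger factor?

Since p = q + 220, we have 658661 = q(q + 220), so q² + 220q − 658661 = 0.
Discriminant: 220² + 4·658661 = 48400 + 2634644 = 2683044; √2683044 = 1638.
q = (−220 + 1638)/2 = 709, and p = q + 220 = 929.
Check: 709 · 929 = 658661.

929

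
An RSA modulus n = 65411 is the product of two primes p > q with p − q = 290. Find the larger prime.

Since p = q + 290, we have 65411 = q(q + 290), so q² + 290q − 65411 = 0.
Discriminant: 290² + 4·65411 = 84100 + 261644 = 345744; √345744 = 588.
q = (−290 + 588)/2 = 149, and p = q + 290 = 439.
Check: 149 · 439 = 65411.

439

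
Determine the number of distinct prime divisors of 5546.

5546 = 2 · 2773
2773 = 47 · 59
5546 = 2 · 47 · 59, which has 3 distinct prime factors.

3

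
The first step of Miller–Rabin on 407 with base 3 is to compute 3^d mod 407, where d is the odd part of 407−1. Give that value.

407 − 1 = 406 = 2^1 · 203, so d = 203.
3^1 ≡ 3 (mod 407)
3^2 ≡ 3^2 = 9 ≡ 9 (mod 407)
3^4 ≡ 9^2 = 81 ≡ 81 (mod 407)
3^8 ≡ 81^2 = 6561 ≡ 49 (mod 407)
3^16 ≡ 49^2 = 2401 ≡ 366 (mod 407)
3^32 ≡ 366^2 = 133956 ≡ 53 (mod 407)
3^64 ≡ 53^2 = 2809 ≡ 367 (mod 407)
3^128 ≡ 367^2 = 134689 ≡ 379 (mod 407)
203 = 128 + 64 + 8 + 2 + 1 in binary powers of 2.
So 3^203 ≡ 379 · 367 · 49 · 9 · 3 ≡ 280 (mod 407).
Squaring chain: 280; never reaches −1, so base 3 is a Miller–Rabin witness that 407 is composite.

280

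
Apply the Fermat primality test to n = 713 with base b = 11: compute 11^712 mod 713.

11^1 ≡ 11 (mod 713)
11^2 ≡ 11^2 = 121 ≡ 121 (mod 713)
11^4 ≡ 121^2 = 14641 ≡ 381 (mod 713)
11^8 ≡ 381^2 = 145161 ≡ 422 (mod 713)
11^16 ≡ 422^2 = 178084 ≡ 547 (mod 713)
11^32 ≡ 547^2 = 299209 ≡ 462 (mod 713)
11^64 ≡ 462^2 = 213444 ≡ 257 (mod 713)
11^128 ≡ 257^2 = 66049 ≡ 453 (mod 713)
11^256 ≡ 453^2 = 205209 ≡ 578 (mod 713)
11^512 ≡ 578^2 = 334084 ≡ 400 (mod 713)
712 = 512 + 128 + 64 + 8 in binary powers of 2.
So 11^712 ≡ 400 · 453 · 257 · 422 ≡ 514 (mod 713).
Since 514 ≠ 1, base 11 is a Fermat witness: 713 is composite.

514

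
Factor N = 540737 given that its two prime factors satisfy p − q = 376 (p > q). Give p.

947

Since p = q + 376, we have 540737 = q(q + 376), so q² + 376q − 540737 = 0.
Discriminant: 376² + 4·540737 = 141376 + 2162948 = 2304324; √2304324 = 1518.
q = (−376 + 1518)/2 = 571, and p = q + 376 = 947.
Check: 571 · 947 = 540737.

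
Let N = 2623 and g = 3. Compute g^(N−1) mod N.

680

3^1 ≡ 3 (mod 2623)
3^2 ≡ 3^2 = 9 ≡ 9 (mod 2623)
3^4 ≡ 9^2 = 81 ≡ 81 (mod 2623)
3^8 ≡ 81^2 = 6561 ≡ 1315 (mod 2623)
3^16 ≡ 1315^2 = 1729225 ≡ 668 (mod 2623)
3^32 ≡ 668^2 = 446224 ≡ 314 (mod 2623)
3^64 ≡ 314^2 = 98596 ≡ 1545 (mod 2623)
3^128 ≡ 1545^2 = 2387025 ≡ 95 (mod 2623)
3^256 ≡ 95^2 = 9025 ≡ 1156 (mod 2623)
3^512 ≡ 1156^2 = 1336336 ≡ 1229 (mod 2623)
3^1024 ≡ 1229^2 = 1510441 ≡ 2216 (mod 2623)
3^2048 ≡ 2216^2 = 4910656 ≡ 400 (mod 2623)
2622 = 2048 + 512 + 32 + 16 + 8 + 4 + 2 in binary powers of 2.
So 3^2622 ≡ 400 · 1229 · 314 · 668 · 1315 · 81 · 9 ≡ 680 (mod 2623).
Since 680 ≠ 1, base 3 is a Fermat witness: 2623 is composite.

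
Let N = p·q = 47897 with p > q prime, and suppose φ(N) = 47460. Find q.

211

φ(n) = (p−1)(q−1) = n − (p+q) + 1, so p + q = 47897 − 47460 + 1 = 438.
p and q are the roots of t² − 438t + 47897 = 0.
Discriminant: 438² − 4·47897 = 191844 − 191588 = 256; √256 = 16.
q = (438 − 16)/2 = 211, p = (438 + 16)/2 = 227.
Check: 211 · 227 = 47897.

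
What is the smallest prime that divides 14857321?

59

14857321 is odd.
Digit sum 31, not divisible by 3.
Ends in 1: not divisible by 5.
7: 14857321 = 7·2122474 + 3
11: 14857321 = 11·1350665 + 6
13: 14857321 = 13·1142870 + 11
17: 14857321 = 17·873960 + 1
19: 14857321 = 19·781964 + 5
23: 14857321 = 23·645970 + 11
29: 14857321 = 29·512321 + 12
31: 14857321 = 31·479268 + 13
37: 14857321 = 37·401549 + 8
41: 14857321 = 41·362373 + 28
43: 14857321 = 43·345519 + 4
47: 14857321 = 47·316113 + 10
53: 14857321 = 53·280326 + 43
59: 14857321 = 59·251819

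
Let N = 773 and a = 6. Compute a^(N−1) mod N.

6^1 ≡ 6 (mod 773)
6^2 ≡ 6^2 = 36 ≡ 36 (mod 773)
6^4 ≡ 36^2 = 1296 ≡ 523 (mod 773)
6^8 ≡ 523^2 = 273529 ≡ 660 (mod 773)
6^16 ≡ 660^2 = 435600 ≡ 401 (mod 773)
6^32 ≡ 401^2 = 160801 ≡ 17 (mod 773)
6^64 ≡ 17^2 = 289 ≡ 289 (mod 773)
6^128 ≡ 289^2 = 83521 ≡ 37 (mod 773)
6^256 ≡ 37^2 = 1369 ≡ 596 (mod 773)
6^512 ≡ 596^2 = 355216 ≡ 409 (mod 773)
772 = 512 + 256 + 4 in binary powers of 2.
So 6^772 ≡ 409 · 596 · 523 ≡ 1 (mod 773).
Since the result is 1, base 6 gives no evidence that 773 is composite.

1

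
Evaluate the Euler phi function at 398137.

378672

Factor: 398137 = 43 · 47 · 197.
φ(398137) = (43−1) · (47−1) · (197−1) = 42 · 46 · 196 = 378672.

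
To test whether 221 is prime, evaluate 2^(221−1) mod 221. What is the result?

16

2^1 ≡ 2 (mod 221)
2^2 ≡ 2^2 = 4 ≡ 4 (mod 221)
2^4 ≡ 4^2 = 16 ≡ 16 (mod 221)
2^8 ≡ 16^2 = 256 ≡ 35 (mod 221)
2^16 ≡ 35^2 = 1225 ≡ 120 (mod 221)
2^32 ≡ 120^2 = 14400 ≡ 35 (mod 221)
2^64 ≡ 35^2 = 1225 ≡ 120 (mod 221)
2^128 ≡ 120^2 = 14400 ≡ 35 (mod 221)
220 = 128 + 64 + 16 + 8 + 4 in binary powers of 2.
So 2^220 ≡ 35 · 120 · 120 · 35 · 16 ≡ 16 (mod 221).
Since 16 ≠ 1, base 2 is a Fermat witness: 221 is composite.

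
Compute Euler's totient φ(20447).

Factor: 20447 = 7 · 23 · 127.
φ(20447) = (7−1) · (23−1) · (127−1) = 6 · 22 · 126 = 16632.

16632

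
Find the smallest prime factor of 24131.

59

24131 is odd.
Digit sum 11, not divisible by 3.
Ends in 1: not divisible by 5.
7: 24131 = 7·3447 + 2
11: 24131 = 11·2193 + 8
13: 24131 = 13·1856 + 3
17: 24131 = 17·1419 + 8
19: 24131 = 19·1270 + 1
23: 24131 = 23·1049 + 4
29: 24131 = 29·832 + 3
31: 24131 = 31·778 + 13
37: 24131 = 37·652 + 7
41: 24131 = 41·588 + 23
43: 24131 = 43·561 + 8
47: 24131 = 47·513 + 20
53: 24131 = 53·455 + 16
59: 24131 = 59·409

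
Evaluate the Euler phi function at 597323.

Factor: 597323 = 47 · 71 · 179.
φ(597323) = (47−1) · (71−1) · (179−1) = 46 · 70 · 178 = 573160.

573160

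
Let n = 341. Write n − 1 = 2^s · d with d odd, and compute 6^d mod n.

285

341 − 1 = 340 = 2^2 · 85, so d = 85.
6^1 ≡ 6 (mod 341)
6^2 ≡ 6^2 = 36 ≡ 36 (mod 341)
6^4 ≡ 36^2 = 1296 ≡ 273 (mod 341)
6^8 ≡ 273^2 = 74529 ≡ 191 (mod 341)
6^16 ≡ 191^2 = 36481 ≡ 335 (mod 341)
6^32 ≡ 335^2 = 112225 ≡ 36 (mod 341)
6^64 ≡ 36^2 = 1296 ≡ 273 (mod 341)
85 = 64 + 16 + 4 + 1 in binary powers of 2.
So 6^85 ≡ 273 · 335 · 273 · 6 ≡ 285 (mod 341).
Squaring chain: 285 → 67; never reaches −1, so base 6 is a Miller–Rabin witness that 341 is composite.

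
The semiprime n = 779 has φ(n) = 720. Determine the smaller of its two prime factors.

19

φ(n) = (p−1)(q−1) = n − (p+q) + 1, so p + q = 779 − 720 + 1 = 60.
p and q are the roots of t² − 60t + 779 = 0.
Discriminant: 60² − 4·779 = 3600 − 3116 = 484; √484 = 22.
q = (60 − 22)/2 = 19, p = (60 + 22)/2 = 41.
Check: 19 · 41 = 779.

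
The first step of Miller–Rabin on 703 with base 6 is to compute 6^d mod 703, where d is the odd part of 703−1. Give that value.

438

703 − 1 = 702 = 2^1 · 351, so d = 351.
6^1 ≡ 6 (mod 703)
6^2 ≡ 6^2 = 36 ≡ 36 (mod 703)
6^4 ≡ 36^2 = 1296 ≡ 593 (mod 703)
6^8 ≡ 593^2 = 351649 ≡ 149 (mod 703)
6^16 ≡ 149^2 = 22201 ≡ 408 (mod 703)
6^32 ≡ 408^2 = 166464 ≡ 556 (mod 703)
6^64 ≡ 556^2 = 309136 ≡ 519 (mod 703)
6^128 ≡ 519^2 = 269361 ≡ 112 (mod 703)
6^256 ≡ 112^2 = 12544 ≡ 593 (mod 703)
351 = 256 + 64 + 16 + 8 + 4 + 2 + 1 in binary powers of 2.
So 6^351 ≡ 593 · 519 · 408 · 149 · 593 · 36 · 6 ≡ 438 (mod 703).
Squaring chain: 438; never reaches −1, so base 6 is a Miller–Rabin witness that 703 is composite.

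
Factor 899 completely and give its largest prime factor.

899 = 29 · 31
31 is prime.
So 899 = 29 · 31; the largest prime factor is 31.

31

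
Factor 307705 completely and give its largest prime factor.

307705 = 5 · 61541
61541 = 19 · 3239
3239 = 41 · 79
79 is prime.
So 307705 = 5 · 19 · 41 · 79; the largest prime factor is 79.

79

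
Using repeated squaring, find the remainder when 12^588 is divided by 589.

12^1 ≡ 12 (mod 589)
12^2 ≡ 12^2 = 144 ≡ 144 (mod 589)
12^4 ≡ 144^2 = 20736 ≡ 121 (mod 589)
12^8 ≡ 121^2 = 14641 ≡ 505 (mod 589)
12^16 ≡ 505^2 = 255025 ≡ 577 (mod 589)
12^32 ≡ 577^2 = 332929 ≡ 144 (mod 589)
12^64 ≡ 144^2 = 20736 ≡ 121 (mod 589)
12^128 ≡ 121^2 = 14641 ≡ 505 (mod 589)
12^256 ≡ 505^2 = 255025 ≡ 577 (mod 589)
12^512 ≡ 577^2 = 332929 ≡ 144 (mod 589)
588 = 512 + 64 + 8 + 4 in binary powers of 2.
So 12^588 ≡ 144 · 121 · 505 · 121 ≡ 39 (mod 589).
Since 39 ≠ 1, base 12 is a Fermat witness: 589 is composite.

39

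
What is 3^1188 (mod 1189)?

1147

3^1 ≡ 3 (mod 1189)
3^2 ≡ 3^2 = 9 ≡ 9 (mod 1189)
3^4 ≡ 9^2 = 81 ≡ 81 (mod 1189)
3^8 ≡ 81^2 = 6561 ≡ 616 (mod 1189)
3^16 ≡ 616^2 = 379456 ≡ 165 (mod 1189)
3^32 ≡ 165^2 = 27225 ≡ 1067 (mod 1189)
3^64 ≡ 1067^2 = 1138489 ≡ 616 (mod 1189)
3^128 ≡ 616^2 = 379456 ≡ 165 (mod 1189)
3^256 ≡ 165^2 = 27225 ≡ 1067 (mod 1189)
3^512 ≡ 1067^2 = 1138489 ≡ 616 (mod 1189)
3^1024 ≡ 616^2 = 379456 ≡ 165 (mod 1189)
1188 = 1024 + 128 + 32 + 4 in binary powers of 2.
So 3^1188 ≡ 165 · 165 · 1067 · 81 ≡ 1147 (mod 1189).
Since 1147 ≠ 1, base 3 is a Fermat witness: 1189 is composite.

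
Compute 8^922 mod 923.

428

8^1 ≡ 8 (mod 923)
8^2 ≡ 8^2 = 64 ≡ 64 (mod 923)
8^4 ≡ 64^2 = 4096 ≡ 404 (mod 923)
8^8 ≡ 404^2 = 163216 ≡ 768 (mod 923)
8^16 ≡ 768^2 = 589824 ≡ 27 (mod 923)
8^32 ≡ 27^2 = 729 ≡ 729 (mod 923)
8^64 ≡ 729^2 = 531441 ≡ 716 (mod 923)
8^128 ≡ 716^2 = 512656 ≡ 391 (mod 923)
8^256 ≡ 391^2 = 152881 ≡ 586 (mod 923)
8^512 ≡ 586^2 = 343396 ≡ 40 (mod 923)
922 = 512 + 256 + 128 + 16 + 8 + 2 in binary powers of 2.
So 8^922 ≡ 40 · 586 · 391 · 27 · 768 · 64 ≡ 428 (mod 923).
Since 428 ≠ 1, base 8 is a Fermat witness: 923 is composite.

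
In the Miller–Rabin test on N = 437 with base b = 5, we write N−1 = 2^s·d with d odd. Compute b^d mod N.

290

437 − 1 = 436 = 2^2 · 109, so d = 109.
5^1 ≡ 5 (mod 437)
5^2 ≡ 5^2 = 25 ≡ 25 (mod 437)
5^4 ≡ 25^2 = 625 ≡ 188 (mod 437)
5^8 ≡ 188^2 = 35344 ≡ 384 (mod 437)
5^16 ≡ 384^2 = 147456 ≡ 187 (mod 437)
5^32 ≡ 187^2 = 34969 ≡ 9 (mod 437)
5^64 ≡ 9^2 = 81 ≡ 81 (mod 437)
109 = 64 + 32 + 8 + 4 + 1 in binary powers of 2.
So 5^109 ≡ 81 · 9 · 384 · 188 · 5 ≡ 290 (mod 437).
Squaring chain: 290 → 196; never reaches −1, so base 5 is a Miller–Rabin witness that 437 is composite.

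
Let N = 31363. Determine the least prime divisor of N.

79

31363 is odd.
Digit sum 16, not divisible by 3.
Ends in 3: not divisible by 5.
7: 31363 = 7·4480 + 3
11: 31363 = 11·2851 + 2
13: 31363 = 13·2412 + 7
17: 31363 = 17·1844 + 15
19: 31363 = 19·1650 + 13
23: 31363 = 23·1363 + 14
29: 31363 = 29·1081 + 14
31: 31363 = 31·1011 + 22
37: 31363 = 37·847 + 24
41: 31363 = 41·764 + 39
43: 31363 = 43·729 + 16
47: 31363 = 47·667 + 14
53: 31363 = 53·591 + 40
59: 31363 = 59·531 + 34
61: 31363 = 61·514 + 9
67: 31363 = 67·468 + 7
71: 31363 = 71·441 + 52
73: 31363 = 73·429 + 46
79: 31363 = 79·397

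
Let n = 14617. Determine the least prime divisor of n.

47

14617 is odd.
Digit sum 19, not divisible by 3.
Ends in 7: not divisible by 5.
7: 14617 = 7·2088 + 1
11: 14617 = 11·1328 + 9
13: 14617 = 13·1124 + 5
17: 14617 = 17·859 + 14
19: 14617 = 19·769 + 6
23: 14617 = 23·635 + 12
29: 14617 = 29·504 + 1
31: 14617 = 31·471 + 16
37: 14617 = 37·395 + 2
41: 14617 = 41·356 + 21
43: 14617 = 43·339 + 40
47: 14617 = 47·311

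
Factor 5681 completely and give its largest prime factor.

5681 = 13 · 437
437 = 19 · 23
23 is prime.
So 5681 = 13 · 19 · 23; the largest prime factor is 23.

23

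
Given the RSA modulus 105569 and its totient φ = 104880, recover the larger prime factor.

461

φ(n) = (p−1)(q−1) = n − (p+q) + 1, so p + q = 105569 − 104880 + 1 = 690.
p and q are the roots of t² − 690t + 105569 = 0.
Discriminant: 690² − 4·105569 = 476100 − 422276 = 53824; √53824 = 232.
q = (690 − 232)/2 = 229, p = (690 + 232)/2 = 461.
Check: 229 · 461 = 105569.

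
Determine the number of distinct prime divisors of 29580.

29580 = 2^2 · 7395
7395 = 3 · 2465
2465 = 5 · 493
493 = 17 · 29
29580 = 2^2 · 3 · 5 · 17 · 29, which has 5 distinct prime factors.

5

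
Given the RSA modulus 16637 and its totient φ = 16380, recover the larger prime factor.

φ(n) = (p−1)(q−1) = n − (p+q) + 1, so p + q = 16637 − 16380 + 1 = 258.
p and q are the roots of t² − 258t + 16637 = 0.
Discriminant: 258² − 4·16637 = 66564 − 66548 = 16; √16 = 4.
q = (258 − 4)/2 = 127, p = (258 + 4)/2 = 131.
Check: 127 · 131 = 16637.

131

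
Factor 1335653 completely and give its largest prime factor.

1335653 = 11 · 121423
121423 = 29 · 4187
4187 = 53 · 79
79 is prime.
So 1335653 = 11 · 29 · 53 · 79; the largest prime factor is 79.

79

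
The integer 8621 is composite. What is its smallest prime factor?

8621 is odd.
Digit sum 17, not divisible by 3.
Ends in 1: not divisible by 5.
7: 8621 = 7·1231 + 4
11: 8621 = 11·783 + 8
13: 8621 = 13·663 + 2
17: 8621 = 17·507 + 2
19: 8621 = 19·453 + 14
23: 8621 = 23·374 + 19
29: 8621 = 29·297 + 8
31: 8621 = 31·278 + 3
37: 8621 = 37·233

37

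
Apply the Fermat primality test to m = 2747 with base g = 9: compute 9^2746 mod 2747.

40

9^1 ≡ 9 (mod 2747)
9^2 ≡ 9^2 = 81 ≡ 81 (mod 2747)
9^4 ≡ 81^2 = 6561 ≡ 1067 (mod 2747)
9^8 ≡ 1067^2 = 1138489 ≡ 1231 (mod 2747)
9^16 ≡ 1231^2 = 1515361 ≡ 1764 (mod 2747)
9^32 ≡ 1764^2 = 3111696 ≡ 2092 (mod 2747)
9^64 ≡ 2092^2 = 4376464 ≡ 493 (mod 2747)
9^128 ≡ 493^2 = 243049 ≡ 1313 (mod 2747)
9^256 ≡ 1313^2 = 1723969 ≡ 1600 (mod 2747)
9^512 ≡ 1600^2 = 2560000 ≡ 2543 (mod 2747)
9^1024 ≡ 2543^2 = 6466849 ≡ 411 (mod 2747)
9^2048 ≡ 411^2 = 168921 ≡ 1354 (mod 2747)
2746 = 2048 + 512 + 128 + 32 + 16 + 8 + 2 in binary powers of 2.
So 9^2746 ≡ 1354 · 2543 · 1313 · 2092 · 1764 · 1231 · 81 ≡ 40 (mod 2747).
Since 40 ≠ 1, base 9 is a Fermat witness: 2747 is composite.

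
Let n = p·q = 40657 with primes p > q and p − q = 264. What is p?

Since p = q + 264, we have 40657 = q(q + 264), so q² + 264q − 40657 = 0.
Discriminant: 264² + 4·40657 = 69696 + 162628 = 232324; √232324 = 482.
q = (−264 + 482)/2 = 109, and p = q + 264 = 373.
Check: 109 · 373 = 40657.

373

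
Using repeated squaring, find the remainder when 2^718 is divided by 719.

1

2^1 ≡ 2 (mod 719)
2^2 ≡ 2^2 = 4 ≡ 4 (mod 719)
2^4 ≡ 4^2 = 16 ≡ 16 (mod 719)
2^8 ≡ 16^2 = 256 ≡ 256 (mod 719)
2^16 ≡ 256^2 = 65536 ≡ 107 (mod 719)
2^32 ≡ 107^2 = 11449 ≡ 664 (mod 719)
2^64 ≡ 664^2 = 440896 ≡ 149 (mod 719)
2^128 ≡ 149^2 = 22201 ≡ 631 (mod 719)
2^256 ≡ 631^2 = 398161 ≡ 554 (mod 719)
2^512 ≡ 554^2 = 306916 ≡ 622 (mod 719)
718 = 512 + 128 + 64 + 8 + 4 + 2 in binary powers of 2.
So 2^718 ≡ 622 · 631 · 149 · 256 · 16 · 4 ≡ 1 (mod 719).
Since the result is 1, base 2 gives no evidence that 719 is composite.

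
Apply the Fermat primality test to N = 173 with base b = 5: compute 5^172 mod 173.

5^1 ≡ 5 (mod 173)
5^2 ≡ 5^2 = 25 ≡ 25 (mod 173)
5^4 ≡ 25^2 = 625 ≡ 106 (mod 173)
5^8 ≡ 106^2 = 11236 ≡ 164 (mod 173)
5^16 ≡ 164^2 = 26896 ≡ 81 (mod 173)
5^32 ≡ 81^2 = 6561 ≡ 160 (mod 173)
5^64 ≡ 160^2 = 25600 ≡ 169 (mod 173)
5^128 ≡ 169^2 = 28561 ≡ 16 (mod 173)
172 = 128 + 32 + 8 + 4 in binary powers of 2.
So 5^172 ≡ 16 · 160 · 164 · 106 ≡ 1 (mod 173).
Since the result is 1, base 5 gives no evidence that 173 is composite.

1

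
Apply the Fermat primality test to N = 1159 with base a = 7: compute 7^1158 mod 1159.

7^1 ≡ 7 (mod 1159)
7^2 ≡ 7^2 = 49 ≡ 49 (mod 1159)
7^4 ≡ 49^2 = 2401 ≡ 83 (mod 1159)
7^8 ≡ 83^2 = 6889 ≡ 1094 (mod 1159)
7^16 ≡ 1094^2 = 1196836 ≡ 748 (mod 1159)
7^32 ≡ 748^2 = 559504 ≡ 866 (mod 1159)
7^64 ≡ 866^2 = 749956 ≡ 83 (mod 1159)
7^128 ≡ 83^2 = 6889 ≡ 1094 (mod 1159)
7^256 ≡ 1094^2 = 1196836 ≡ 748 (mod 1159)
7^512 ≡ 748^2 = 559504 ≡ 866 (mod 1159)
7^1024 ≡ 866^2 = 749956 ≡ 83 (mod 1159)
1158 = 1024 + 128 + 4 + 2 in binary powers of 2.
So 7^1158 ≡ 83 · 1094 · 83 · 49 ≡ 723 (mod 1159).
Since 723 ≠ 1, base 7 is a Fermat witness: 1159 is composite.

723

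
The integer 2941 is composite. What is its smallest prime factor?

17

2941 is odd.
Digit sum 16, not divisible by 3.
Ends in 1: not divisible by 5.
7: 2941 = 7·420 + 1
11: 2941 = 11·267 + 4
13: 2941 = 13·226 + 3
17: 2941 = 17·173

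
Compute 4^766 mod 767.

4^1 ≡ 4 (mod 767)
4^2 ≡ 4^2 = 16 ≡ 16 (mod 767)
4^4 ≡ 16^2 = 256 ≡ 256 (mod 767)
4^8 ≡ 256^2 = 65536 ≡ 341 (mod 767)
4^16 ≡ 341^2 = 116281 ≡ 464 (mod 767)
4^32 ≡ 464^2 = 215296 ≡ 536 (mod 767)
4^64 ≡ 536^2 = 287296 ≡ 438 (mod 767)
4^128 ≡ 438^2 = 191844 ≡ 94 (mod 767)
4^256 ≡ 94^2 = 8836 ≡ 399 (mod 767)
4^512 ≡ 399^2 = 159201 ≡ 432 (mod 767)
766 = 512 + 128 + 64 + 32 + 16 + 8 + 4 + 2 in binary powers of 2.
So 4^766 ≡ 432 · 94 · 438 · 536 · 464 · 341 · 256 · 16 ≡ 35 (mod 767).
Since 35 ≠ 1, base 4 is a Fermat witness: 767 is composite.

35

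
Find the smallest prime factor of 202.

2

202 is even: 2 divides it.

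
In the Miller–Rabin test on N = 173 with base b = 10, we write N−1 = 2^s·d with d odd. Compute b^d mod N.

1

173 − 1 = 172 = 2^2 · 43, so d = 43.
10^1 ≡ 10 (mod 173)
10^2 ≡ 10^2 = 100 ≡ 100 (mod 173)
10^4 ≡ 100^2 = 10000 ≡ 139 (mod 173)
10^8 ≡ 139^2 = 19321 ≡ 118 (mod 173)
10^16 ≡ 118^2 = 13924 ≡ 84 (mod 173)
10^32 ≡ 84^2 = 7056 ≡ 136 (mod 173)
43 = 32 + 8 + 2 + 1 in binary powers of 2.
So 10^43 ≡ 136 · 118 · 100 · 10 ≡ 1 (mod 173).
Since 10^d ≡ 1 (mod 173), base 10 does not prove 173 composite.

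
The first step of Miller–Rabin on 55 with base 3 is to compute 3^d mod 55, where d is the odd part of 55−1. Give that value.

42

55 − 1 = 54 = 2^1 · 27, so d = 27.
3^1 ≡ 3 (mod 55)
3^2 ≡ 3^2 = 9 ≡ 9 (mod 55)
3^4 ≡ 9^2 = 81 ≡ 26 (mod 55)
3^8 ≡ 26^2 = 676 ≡ 16 (mod 55)
3^16 ≡ 16^2 = 256 ≡ 36 (mod 55)
27 = 16 + 8 + 2 + 1 in binary powers of 2.
So 3^27 ≡ 36 · 16 · 9 · 3 ≡ 42 (mod 55).
Squaring chain: 42; never reaches −1, so base 3 is a Miller–Rabin witness that 55 is composite.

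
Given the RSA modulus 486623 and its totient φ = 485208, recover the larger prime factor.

φ(n) = (p−1)(q−1) = n − (p+q) + 1, so p + q = 486623 − 485208 + 1 = 1416.
p and q are the roots of t² − 1416t + 486623 = 0.
Discriminant: 1416² − 4·486623 = 2005056 − 1946492 = 58564; √58564 = 242.
q = (1416 − 242)/2 = 587, p = (1416 + 242)/2 = 829.
Check: 587 · 829 = 486623.

829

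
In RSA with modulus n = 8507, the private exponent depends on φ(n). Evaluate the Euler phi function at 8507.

8280

Factor: 8507 = 47 · 181.
φ(8507) = (47−1) · (181−1) = 46 · 180 = 8280.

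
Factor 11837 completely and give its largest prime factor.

11837 = 7 · 1691
1691 = 19 · 89
89 is prime.
So 11837 = 7 · 19 · 89; the largest prime factor is 89.

89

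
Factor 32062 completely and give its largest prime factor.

32062 = 2 · 16031
16031 = 17 · 943
943 = 23 · 41
41 is prime.
So 32062 = 2 · 17 · 23 · 41; the largest prime factor is 41.

41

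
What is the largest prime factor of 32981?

32981 = 13 · 2537
2537 = 43 · 59
59 is prime.
So 32981 = 13 · 43 · 59; the largest prime factor is 59.

59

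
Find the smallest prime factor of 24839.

59

24839 is odd.
Digit sum 26, not divisible by 3.
Ends in 9: not divisible by 5.
7: 24839 = 7·3548 + 3
11: 24839 = 11·2258 + 1
13: 24839 = 13·1910 + 9
17: 24839 = 17·1461 + 2
19: 24839 = 19·1307 + 6
23: 24839 = 23·1079 + 22
29: 24839 = 29·856 + 15
31: 24839 = 31·801 + 8
37: 24839 = 37·671 + 12
41: 24839 = 41·605 + 34
43: 24839 = 43·577 + 28
47: 24839 = 47·528 + 23
53: 24839 = 53·468 + 35
59: 24839 = 59·421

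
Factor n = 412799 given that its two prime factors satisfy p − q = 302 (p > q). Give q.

509

Since p = q + 302, we have 412799 = q(q + 302), so q² + 302q − 412799 = 0.
Discriminant: 302² + 4·412799 = 91204 + 1651196 = 1742400; √1742400 = 1320.
q = (−302 + 1320)/2 = 509, and p = q + 302 = 811.
Check: 509 · 811 = 412799.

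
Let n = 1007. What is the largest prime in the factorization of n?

53

1007 = 19 · 53
53 is prime.
So 1007 = 19 · 53; the largest prime factor is 53.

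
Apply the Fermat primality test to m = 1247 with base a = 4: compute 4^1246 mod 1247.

1

4^1 ≡ 4 (mod 1247)
4^2 ≡ 4^2 = 16 ≡ 16 (mod 1247)
4^4 ≡ 16^2 = 256 ≡ 256 (mod 1247)
4^8 ≡ 256^2 = 65536 ≡ 692 (mod 1247)
4^16 ≡ 692^2 = 478864 ≡ 16 (mod 1247)
4^32 ≡ 16^2 = 256 ≡ 256 (mod 1247)
4^64 ≡ 256^2 = 65536 ≡ 692 (mod 1247)
4^128 ≡ 692^2 = 478864 ≡ 16 (mod 1247)
4^256 ≡ 16^2 = 256 ≡ 256 (mod 1247)
4^512 ≡ 256^2 = 65536 ≡ 692 (mod 1247)
4^1024 ≡ 692^2 = 478864 ≡ 16 (mod 1247)
1246 = 1024 + 128 + 64 + 16 + 8 + 4 + 2 in binary powers of 2.
So 4^1246 ≡ 16 · 16 · 692 · 16 · 692 · 256 · 16 ≡ 1 (mod 1247).
Since the result is 1, base 4 gives no evidence that 1247 is composite.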